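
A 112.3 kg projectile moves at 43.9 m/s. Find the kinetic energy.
KE = ½mv² = ½(112.3)(43.9)² = 108200 J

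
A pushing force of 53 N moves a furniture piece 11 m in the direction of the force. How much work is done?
W = F·d = (53)(11) = 583.0 J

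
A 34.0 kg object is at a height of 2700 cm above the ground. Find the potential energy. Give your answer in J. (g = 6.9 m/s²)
Convert to SI: m = 34.0 kg, h = 27.0 m
PE = mgh = (34.0)(6.9)(27.0) = 6334 J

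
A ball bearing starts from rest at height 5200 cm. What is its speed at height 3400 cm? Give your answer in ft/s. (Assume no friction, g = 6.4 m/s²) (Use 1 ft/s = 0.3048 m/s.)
Convert to SI: h₁−h₂ = 18.0 m
mgh₁ = mgh₂ + ½mv² ⇒ v = √(2g(h₁−h₂)) = √(2·6.4·18.0) = 15.1789 m/s = 49.8 ft/s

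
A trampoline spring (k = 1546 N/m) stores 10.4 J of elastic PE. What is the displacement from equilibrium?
x = √(2·PE/k) = √(2·10.4/1546) = 0.116 m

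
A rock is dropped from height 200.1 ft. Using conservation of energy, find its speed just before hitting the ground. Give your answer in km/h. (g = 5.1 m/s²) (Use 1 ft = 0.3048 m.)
Convert to SI: h = 60.9905 m
mgh = ½mv² ⇒ v = √(2gh) = √(2·5.1·60.9905) = 24.942 m/s = 89.79 km/h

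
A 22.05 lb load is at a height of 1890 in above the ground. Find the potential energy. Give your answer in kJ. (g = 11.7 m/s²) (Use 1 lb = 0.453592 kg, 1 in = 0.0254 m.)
Convert to SI: m = 10.0017 kg, h = 48.006 m
PE = mgh = (10.0017)(11.7)(48.006) = 5617.66 J = 5.618 kJ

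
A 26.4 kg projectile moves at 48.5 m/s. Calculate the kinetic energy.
KE = ½mv² = ½(26.4)(48.5)² = 31050 J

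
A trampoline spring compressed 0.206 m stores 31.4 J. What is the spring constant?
k = 2·PE/x² = 2·31.4/(0.206)² = 1480 N/m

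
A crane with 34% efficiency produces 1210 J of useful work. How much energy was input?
W_in = W_out/η = 1210/0.34 = 3559 J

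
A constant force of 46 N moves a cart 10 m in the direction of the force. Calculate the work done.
W = F·d = (46)(10) = 460.0 J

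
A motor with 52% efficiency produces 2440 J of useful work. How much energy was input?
W_in = W_out/η = 2440/0.52 = 4692 J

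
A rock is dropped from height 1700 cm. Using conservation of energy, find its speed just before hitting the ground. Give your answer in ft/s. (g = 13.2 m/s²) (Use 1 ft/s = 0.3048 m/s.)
Convert to SI: h = 17.0 m
mgh = ½mv² ⇒ v = √(2gh) = √(2·13.2·17.0) = 21.1849 m/s = 69.5 ft/s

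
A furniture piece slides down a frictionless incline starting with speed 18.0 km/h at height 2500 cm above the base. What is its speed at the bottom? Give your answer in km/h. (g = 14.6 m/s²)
Convert to SI: v₀ = 5.0 m/s, h = 25.0 m
½mv₀² + mgh = ½mv² ⇒ v = √(v₀² + 2gh) = √(5.0² + 2·14.6·25.0) = 27.4773 m/s = 98.92 km/h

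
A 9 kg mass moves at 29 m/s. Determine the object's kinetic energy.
KE = ½mv² = ½(9)(29)² = 3784.5 J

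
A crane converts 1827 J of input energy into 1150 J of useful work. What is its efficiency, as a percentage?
η = W_out/W_in = 1150/1827 = 62.94%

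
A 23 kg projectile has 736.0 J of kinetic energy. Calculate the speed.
v = √(2·KE/m) = √(2·736.0/23) = 8.0 m/s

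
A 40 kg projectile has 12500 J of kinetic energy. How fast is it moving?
v = √(2·KE/m) = √(2·12500/40) = 25.0 m/s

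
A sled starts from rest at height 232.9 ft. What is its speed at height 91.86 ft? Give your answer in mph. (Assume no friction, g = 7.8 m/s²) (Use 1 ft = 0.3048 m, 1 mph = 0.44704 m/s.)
Convert to SI: h₁−h₂ = 42.989 m
mgh₁ = mgh₂ + ½mv² ⇒ v = √(2g(h₁−h₂)) = √(2·7.8·42.989) = 25.8965 m/s = 57.93 mph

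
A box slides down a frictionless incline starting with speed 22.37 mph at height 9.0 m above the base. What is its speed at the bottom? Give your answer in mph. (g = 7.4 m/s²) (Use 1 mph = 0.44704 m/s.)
Convert to SI: v₀ = 10.0003 m/s, h = 9.0 m
½mv₀² + mgh = ½mv² ⇒ v = √(v₀² + 2gh) = √(10.0003² + 2·7.4·9.0) = 15.2711 m/s = 34.16 mph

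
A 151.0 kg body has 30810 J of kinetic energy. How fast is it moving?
v = √(2·KE/m) = √(2·30810/151.0) = 20.2 m/s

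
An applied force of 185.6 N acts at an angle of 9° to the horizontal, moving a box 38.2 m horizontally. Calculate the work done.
W = F·d·cosθ = (185.6)(38.2)cos(9°) = 7003 J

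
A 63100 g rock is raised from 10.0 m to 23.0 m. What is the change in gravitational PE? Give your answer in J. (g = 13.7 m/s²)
Convert to SI: m = 63.1 kg, Δh = 13.0 m
ΔPE = mgΔh = (63.1)(13.7)(13.0) = 11240 J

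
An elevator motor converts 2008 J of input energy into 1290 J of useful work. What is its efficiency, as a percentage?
η = W_out/W_in = 1290/2008 = 64.24%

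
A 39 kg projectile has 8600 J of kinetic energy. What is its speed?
v = √(2·KE/m) = √(2·8600/39) = 21.0 m/s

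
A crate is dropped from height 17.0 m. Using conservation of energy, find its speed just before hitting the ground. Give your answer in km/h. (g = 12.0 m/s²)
mgh = ½mv² ⇒ v = √(2gh) = √(2·12.0·17.0) = 20.199 m/s = 72.72 km/h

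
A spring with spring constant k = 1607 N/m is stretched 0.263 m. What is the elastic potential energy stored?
PE = ½kx² = ½(1607)(0.263)² = 55.58 J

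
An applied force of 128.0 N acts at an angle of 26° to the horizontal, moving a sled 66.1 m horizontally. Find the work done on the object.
W = F·d·cosθ = (128.0)(66.1)cos(26°) = 7605 J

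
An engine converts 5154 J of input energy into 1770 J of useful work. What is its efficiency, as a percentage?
η = W_out/W_in = 1770/5154 = 34.34%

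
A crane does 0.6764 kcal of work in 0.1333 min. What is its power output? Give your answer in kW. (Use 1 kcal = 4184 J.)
Convert to SI: W = 2830.06 J, t = 7.998 s
P = W/t = 2830.06/7.998 = 353.846 W = 0.3538 kW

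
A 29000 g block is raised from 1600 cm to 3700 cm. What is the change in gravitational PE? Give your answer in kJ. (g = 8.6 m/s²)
Convert to SI: m = 29.0 kg, Δh = 21.0 m
ΔPE = mgΔh = (29.0)(8.6)(21.0) = 5237.4 J = 5.237 kJ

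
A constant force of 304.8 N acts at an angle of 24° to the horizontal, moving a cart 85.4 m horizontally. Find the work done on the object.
W = F·d·cosθ = (304.8)(85.4)cos(24°) = 23780 J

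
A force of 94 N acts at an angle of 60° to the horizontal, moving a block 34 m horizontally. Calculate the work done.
W = F·d·cosθ = (94)(34)cos(60°) = 1598 J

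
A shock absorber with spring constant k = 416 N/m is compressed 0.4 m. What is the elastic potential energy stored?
PE = ½kx² = ½(416)(0.4)² = 33.28 J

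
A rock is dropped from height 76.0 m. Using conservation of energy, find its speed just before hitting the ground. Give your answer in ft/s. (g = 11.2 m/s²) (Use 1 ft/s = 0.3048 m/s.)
mgh = ½mv² ⇒ v = √(2gh) = √(2·11.2·76.0) = 41.2602 m/s = 135.4 ft/s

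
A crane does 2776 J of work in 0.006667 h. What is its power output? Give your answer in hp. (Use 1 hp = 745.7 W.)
Convert to SI: W = 2776.0 J, t = 24.0012 s
P = W/t = 2776.0/24.0012 = 115.661 W = 0.1551 hp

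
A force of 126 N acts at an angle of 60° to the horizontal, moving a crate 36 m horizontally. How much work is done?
W = F·d·cosθ = (126)(36)cos(60°) = 2268 J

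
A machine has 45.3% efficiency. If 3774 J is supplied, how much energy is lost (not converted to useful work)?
W_lost = W_in(1 − η) = 3774·(1 − 0.453) = 2064 J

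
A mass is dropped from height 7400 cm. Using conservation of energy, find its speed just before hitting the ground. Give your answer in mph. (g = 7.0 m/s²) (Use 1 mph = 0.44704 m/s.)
Convert to SI: h = 74.0 m
mgh = ½mv² ⇒ v = √(2gh) = √(2·7.0·74.0) = 32.187 m/s = 72.0 mph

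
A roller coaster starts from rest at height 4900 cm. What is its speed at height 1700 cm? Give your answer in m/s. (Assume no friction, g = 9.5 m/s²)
Convert to SI: h₁−h₂ = 32.0 m
mgh₁ = mgh₂ + ½mv² ⇒ v = √(2g(h₁−h₂)) = √(2·9.5·32.0) = 24.66 m/s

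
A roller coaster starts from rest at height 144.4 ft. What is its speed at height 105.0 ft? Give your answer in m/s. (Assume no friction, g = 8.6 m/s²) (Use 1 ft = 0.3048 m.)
Convert to SI: h₁−h₂ = 12.0091 m
mgh₁ = mgh₂ + ½mv² ⇒ v = √(2g(h₁−h₂)) = √(2·8.6·12.0091) = 14.37 m/s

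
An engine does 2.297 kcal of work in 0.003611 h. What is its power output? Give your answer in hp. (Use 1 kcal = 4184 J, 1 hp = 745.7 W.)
Convert to SI: W = 9610.65 J, t = 12.9996 s
P = W/t = 9610.65/12.9996 = 739.303 W = 0.9914 hp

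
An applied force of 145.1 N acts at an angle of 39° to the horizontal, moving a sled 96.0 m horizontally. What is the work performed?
W = F·d·cosθ = (145.1)(96.0)cos(39°) = 10830 J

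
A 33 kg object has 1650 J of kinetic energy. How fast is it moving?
v = √(2·KE/m) = √(2·1650/33) = 10.0 m/s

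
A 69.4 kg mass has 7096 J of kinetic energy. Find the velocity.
v = √(2·KE/m) = √(2·7096/69.4) = 14.3 m/s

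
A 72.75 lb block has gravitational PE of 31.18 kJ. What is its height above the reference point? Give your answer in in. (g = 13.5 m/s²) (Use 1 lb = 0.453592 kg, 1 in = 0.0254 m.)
Convert to SI: m = 32.9988 kg, PE = 31180.0 J
h = PE/(mg) = 31180.0/(32.9988·13.5) = 69.9913 m = 2756 in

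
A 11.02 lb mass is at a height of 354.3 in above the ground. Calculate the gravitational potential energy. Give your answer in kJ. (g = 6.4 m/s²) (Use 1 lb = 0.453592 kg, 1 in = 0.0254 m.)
Convert to SI: m = 4.99858 kg, h = 8.99922 m
PE = mgh = (4.99858)(6.4)(8.99922) = 287.893 J = 0.2879 kJ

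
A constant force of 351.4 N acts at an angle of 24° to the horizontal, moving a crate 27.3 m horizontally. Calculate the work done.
W = F·d·cosθ = (351.4)(27.3)cos(24°) = 8764 J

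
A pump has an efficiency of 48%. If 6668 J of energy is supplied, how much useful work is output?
W_out = η·W_in = 0.48·6668 = 3200.64 J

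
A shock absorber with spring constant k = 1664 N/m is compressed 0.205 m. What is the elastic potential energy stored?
PE = ½kx² = ½(1664)(0.205)² = 34.96 J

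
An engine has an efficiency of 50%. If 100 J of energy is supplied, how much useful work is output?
W_out = η·W_in = 0.5·100 = 50.0 J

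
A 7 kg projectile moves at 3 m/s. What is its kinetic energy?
KE = ½mv² = ½(7)(3)² = 31.5 J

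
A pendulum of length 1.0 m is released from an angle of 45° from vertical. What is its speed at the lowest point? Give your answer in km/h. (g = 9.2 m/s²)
h = L(1 − cosθ) = 1.0(1 − cos45°) = 0.292893 m
v = √(2gh) = √(2·9.2·0.292893) = 2.32147 m/s = 8.357 km/h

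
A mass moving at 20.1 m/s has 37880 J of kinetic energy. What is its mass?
m = 2·KE/v² = 2·37880/(20.1)² = 187.5 kg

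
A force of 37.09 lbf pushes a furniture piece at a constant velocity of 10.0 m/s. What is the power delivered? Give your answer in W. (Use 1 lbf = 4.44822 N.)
Convert to SI: F = 164.984 N, v = 10.0 m/s
P = Fv = (164.984)(10.0) = 1650 W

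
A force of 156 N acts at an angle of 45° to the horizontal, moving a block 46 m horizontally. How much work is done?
W = F·d·cosθ = (156)(46)cos(45°) = 5074 J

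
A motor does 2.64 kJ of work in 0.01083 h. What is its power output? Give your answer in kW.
Convert to SI: W = 2640.0 J, t = 38.988 s
P = W/t = 2640.0/38.988 = 67.7131 W = 0.06771 kW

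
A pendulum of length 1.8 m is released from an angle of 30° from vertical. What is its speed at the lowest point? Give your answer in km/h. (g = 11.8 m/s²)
h = L(1 − cosθ) = 1.8(1 − cos30°) = 0.241154 m
v = √(2gh) = √(2·11.8·0.241154) = 2.38563 m/s = 8.588 km/h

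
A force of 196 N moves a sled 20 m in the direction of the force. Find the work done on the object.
W = F·d = (196)(20) = 3920 J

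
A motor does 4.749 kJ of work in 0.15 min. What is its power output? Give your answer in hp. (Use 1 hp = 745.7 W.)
Convert to SI: W = 4749.0 J, t = 9.0 s
P = W/t = 4749.0/9.0 = 527.667 W = 0.7076 hp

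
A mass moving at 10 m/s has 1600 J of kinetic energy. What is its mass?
m = 2·KE/v² = 2·1600/(10)² = 32.0 kg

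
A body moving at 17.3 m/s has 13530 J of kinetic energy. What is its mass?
m = 2·KE/v² = 2·13530/(17.3)² = 90.41 kg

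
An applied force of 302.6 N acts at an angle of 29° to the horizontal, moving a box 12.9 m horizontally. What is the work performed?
W = F·d·cosθ = (302.6)(12.9)cos(29°) = 3414 J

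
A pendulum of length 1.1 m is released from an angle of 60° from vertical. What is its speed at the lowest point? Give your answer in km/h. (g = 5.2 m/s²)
h = L(1 − cosθ) = 1.1(1 − cos60°) = 0.55 m
v = √(2gh) = √(2·5.2·0.55) = 2.39165 m/s = 8.61 km/h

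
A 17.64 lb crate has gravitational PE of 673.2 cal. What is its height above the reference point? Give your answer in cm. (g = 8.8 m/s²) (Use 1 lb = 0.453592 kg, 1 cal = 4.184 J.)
Convert to SI: m = 8.00136 kg, PE = 2816.67 J
h = PE/(mg) = 2816.67/(8.00136·8.8) = 40.0027 m = 4000 cm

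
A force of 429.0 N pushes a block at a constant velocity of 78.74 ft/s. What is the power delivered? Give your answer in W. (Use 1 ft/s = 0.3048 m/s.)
Convert to SI: F = 429.0 N, v = 24.0 m/s
P = Fv = (429.0)(24.0) = 10300 W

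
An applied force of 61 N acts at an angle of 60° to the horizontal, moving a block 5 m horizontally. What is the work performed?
W = F·d·cosθ = (61)(5)cos(60°) = 152.5 J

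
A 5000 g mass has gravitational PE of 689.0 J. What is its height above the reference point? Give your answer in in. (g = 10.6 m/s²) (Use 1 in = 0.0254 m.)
Convert to SI: m = 5.0 kg, PE = 689.0 J
h = PE/(mg) = 689.0/(5.0·10.6) = 13.0 m = 511.8 in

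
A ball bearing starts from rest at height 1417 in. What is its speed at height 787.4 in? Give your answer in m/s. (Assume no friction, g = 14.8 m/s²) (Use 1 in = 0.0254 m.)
Convert to SI: h₁−h₂ = 15.9918 m
mgh₁ = mgh₂ + ½mv² ⇒ v = √(2g(h₁−h₂)) = √(2·14.8·15.9918) = 21.76 m/s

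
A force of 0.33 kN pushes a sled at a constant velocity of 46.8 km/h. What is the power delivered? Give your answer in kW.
Convert to SI: F = 330.0 N, v = 13.0 m/s
P = Fv = (330.0)(13.0) = 4290.0 W = 4.29 kW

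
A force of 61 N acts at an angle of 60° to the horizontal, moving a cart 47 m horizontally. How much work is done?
W = F·d·cosθ = (61)(47)cos(60°) = 1434 J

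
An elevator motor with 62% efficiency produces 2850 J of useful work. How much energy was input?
W_in = W_out/η = 2850/0.62 = 4597 J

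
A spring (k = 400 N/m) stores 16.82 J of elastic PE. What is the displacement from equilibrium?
x = √(2·PE/k) = √(2·16.82/400) = 0.29 m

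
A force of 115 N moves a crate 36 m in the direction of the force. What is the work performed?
W = F·d = (115)(36) = 4140 J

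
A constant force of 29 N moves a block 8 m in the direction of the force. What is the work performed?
W = F·d = (29)(8) = 232.0 J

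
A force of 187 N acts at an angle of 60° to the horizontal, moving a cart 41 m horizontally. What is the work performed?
W = F·d·cosθ = (187)(41)cos(60°) = 3834 J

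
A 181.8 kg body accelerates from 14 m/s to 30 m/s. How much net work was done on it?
W = ΔKE = ½m(v₂² − v₁²) = ½(181.8)(30² − 14²) = 63993.6 J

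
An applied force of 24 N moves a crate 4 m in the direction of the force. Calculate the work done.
W = F·d = (24)(4) = 96.0 J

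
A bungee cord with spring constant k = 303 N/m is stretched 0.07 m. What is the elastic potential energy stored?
PE = ½kx² = ½(303)(0.07)² = 0.7424 J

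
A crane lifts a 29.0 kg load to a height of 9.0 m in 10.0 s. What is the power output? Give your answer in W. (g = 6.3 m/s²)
P = mgh/t = (29.0)(6.3)(9.0)/10.0 = 164.4 W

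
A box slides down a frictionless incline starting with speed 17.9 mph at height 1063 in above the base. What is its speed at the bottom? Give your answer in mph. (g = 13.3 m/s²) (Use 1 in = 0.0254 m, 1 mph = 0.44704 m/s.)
Convert to SI: v₀ = 8.00202 m/s, h = 27.0002 m
½mv₀² + mgh = ½mv² ⇒ v = √(v₀² + 2gh) = √(8.00202² + 2·13.3·27.0002) = 27.9685 m/s = 62.56 mph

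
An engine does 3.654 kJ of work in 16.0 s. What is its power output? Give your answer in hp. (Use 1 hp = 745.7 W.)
Convert to SI: W = 3654.0 J, t = 16.0 s
P = W/t = 3654.0/16.0 = 228.375 W = 0.3063 hp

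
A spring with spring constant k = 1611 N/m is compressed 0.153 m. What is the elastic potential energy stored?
PE = ½kx² = ½(1611)(0.153)² = 18.86 J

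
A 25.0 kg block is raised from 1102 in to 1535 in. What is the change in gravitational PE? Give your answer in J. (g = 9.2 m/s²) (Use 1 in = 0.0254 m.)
Convert to SI: m = 25.0 kg, Δh = 10.9982 m
ΔPE = mgΔh = (25.0)(9.2)(10.9982) = 2530 J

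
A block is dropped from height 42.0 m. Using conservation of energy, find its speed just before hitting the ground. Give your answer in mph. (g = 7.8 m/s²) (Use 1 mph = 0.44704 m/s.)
mgh = ½mv² ⇒ v = √(2gh) = √(2·7.8·42.0) = 25.5969 m/s = 57.26 mph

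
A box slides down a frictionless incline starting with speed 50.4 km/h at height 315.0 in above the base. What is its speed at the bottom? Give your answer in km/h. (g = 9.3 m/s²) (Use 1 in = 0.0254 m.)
Convert to SI: v₀ = 14.0 m/s, h = 8.001 m
½mv₀² + mgh = ½mv² ⇒ v = √(v₀² + 2gh) = √(14.0² + 2·9.3·8.001) = 18.5693 m/s = 66.85 km/h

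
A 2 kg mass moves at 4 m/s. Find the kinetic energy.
KE = ½mv² = ½(2)(4)² = 16.0 J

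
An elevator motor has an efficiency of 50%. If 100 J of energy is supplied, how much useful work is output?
W_out = η·W_in = 0.5·100 = 50.0 J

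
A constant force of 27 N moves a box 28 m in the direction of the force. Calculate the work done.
W = F·d = (27)(28) = 756.0 J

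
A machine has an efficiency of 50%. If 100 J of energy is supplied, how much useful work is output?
W_out = η·W_in = 0.5·100 = 50.0 J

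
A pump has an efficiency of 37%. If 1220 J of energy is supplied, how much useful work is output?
W_out = η·W_in = 0.37·1220 = 451.4 J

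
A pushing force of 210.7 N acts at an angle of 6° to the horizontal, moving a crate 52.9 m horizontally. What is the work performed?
W = F·d·cosθ = (210.7)(52.9)cos(6°) = 11080 J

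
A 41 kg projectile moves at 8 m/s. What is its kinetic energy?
KE = ½mv² = ½(41)(8)² = 1312.0 J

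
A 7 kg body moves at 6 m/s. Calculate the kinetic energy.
KE = ½mv² = ½(7)(6)² = 126.0 J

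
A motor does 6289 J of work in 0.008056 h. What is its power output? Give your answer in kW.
Convert to SI: W = 6289.0 J, t = 29.0016 s
P = W/t = 6289.0/29.0016 = 216.85 W = 0.2169 kW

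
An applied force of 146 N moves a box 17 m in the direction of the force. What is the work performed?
W = F·d = (146)(17) = 2482 J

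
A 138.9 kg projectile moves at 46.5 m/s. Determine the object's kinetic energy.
KE = ½mv² = ½(138.9)(46.5)² = 150200 J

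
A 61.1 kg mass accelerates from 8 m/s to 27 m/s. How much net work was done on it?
W = ΔKE = ½m(v₂² − v₁²) = ½(61.1)(27² − 8²) = 20315.75 J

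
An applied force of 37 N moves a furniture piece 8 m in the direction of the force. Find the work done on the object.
W = F·d = (37)(8) = 296.0 J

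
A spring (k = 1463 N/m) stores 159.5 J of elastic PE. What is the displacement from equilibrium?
x = √(2·PE/k) = √(2·159.5/1463) = 0.467 m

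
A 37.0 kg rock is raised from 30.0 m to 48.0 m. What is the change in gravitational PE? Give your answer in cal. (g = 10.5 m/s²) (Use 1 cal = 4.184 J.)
ΔPE = mgΔh = (37.0)(10.5)(18.0) = 6993.0 J = 1671 cal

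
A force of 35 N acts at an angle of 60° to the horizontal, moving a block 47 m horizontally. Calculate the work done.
W = F·d·cosθ = (35)(47)cos(60°) = 822.5 J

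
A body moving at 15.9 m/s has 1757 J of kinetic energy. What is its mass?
m = 2·KE/v² = 2·1757/(15.9)² = 13.9 kg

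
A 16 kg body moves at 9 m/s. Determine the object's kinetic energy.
KE = ½mv² = ½(16)(9)² = 648.0 J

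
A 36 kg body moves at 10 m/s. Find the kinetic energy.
KE = ½mv² = ½(36)(10)² = 1800.0 J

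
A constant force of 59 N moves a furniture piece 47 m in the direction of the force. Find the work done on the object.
W = F·d = (59)(47) = 2773 J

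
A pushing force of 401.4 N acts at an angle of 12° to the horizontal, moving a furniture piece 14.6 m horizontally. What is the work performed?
W = F·d·cosθ = (401.4)(14.6)cos(12°) = 5732 J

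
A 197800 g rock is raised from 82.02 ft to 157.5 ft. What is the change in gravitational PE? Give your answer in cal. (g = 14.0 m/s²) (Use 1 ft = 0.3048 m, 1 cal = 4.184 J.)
Convert to SI: m = 197.8 kg, Δh = 23.0063 m
ΔPE = mgΔh = (197.8)(14.0)(23.0063) = 63709.1 J = 15230 cal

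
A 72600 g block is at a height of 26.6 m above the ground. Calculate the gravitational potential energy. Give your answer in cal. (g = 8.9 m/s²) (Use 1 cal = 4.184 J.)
Convert to SI: m = 72.6 kg, h = 26.6 m
PE = mgh = (72.6)(8.9)(26.6) = 17187.3 J = 4108 cal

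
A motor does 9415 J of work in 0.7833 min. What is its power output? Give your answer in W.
Convert to SI: W = 9415.0 J, t = 46.998 s
P = W/t = 9415.0/46.998 = 200.3 W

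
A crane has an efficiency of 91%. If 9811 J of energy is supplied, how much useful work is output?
W_out = η·W_in = 0.91·9811 = 8928.01 J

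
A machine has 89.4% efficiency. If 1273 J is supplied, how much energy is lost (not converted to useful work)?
W_lost = W_in(1 − η) = 1273·(1 − 0.894) = 134.9 J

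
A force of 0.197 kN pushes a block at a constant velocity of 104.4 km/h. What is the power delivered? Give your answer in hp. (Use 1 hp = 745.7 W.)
Convert to SI: F = 197.0 N, v = 29.0 m/s
P = Fv = (197.0)(29.0) = 5713.0 W = 7.661 hp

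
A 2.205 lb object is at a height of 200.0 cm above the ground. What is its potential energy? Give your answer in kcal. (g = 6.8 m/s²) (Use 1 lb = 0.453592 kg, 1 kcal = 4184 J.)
Convert to SI: m = 1.00017 kg, h = 2.0 m
PE = mgh = (1.00017)(6.8)(2.0) = 13.6023 J = 0.003251 kcal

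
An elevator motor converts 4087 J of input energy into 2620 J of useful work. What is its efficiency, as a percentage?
η = W_out/W_in = 2620/4087 = 64.11%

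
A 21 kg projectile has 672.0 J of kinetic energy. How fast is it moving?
v = √(2·KE/m) = √(2·672.0/21) = 8.0 m/s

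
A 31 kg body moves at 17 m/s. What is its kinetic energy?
KE = ½mv² = ½(31)(17)² = 4479.5 J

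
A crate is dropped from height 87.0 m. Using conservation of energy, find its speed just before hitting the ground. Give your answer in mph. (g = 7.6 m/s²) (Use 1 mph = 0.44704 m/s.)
mgh = ½mv² ⇒ v = √(2gh) = √(2·7.6·87.0) = 36.3648 m/s = 81.35 mph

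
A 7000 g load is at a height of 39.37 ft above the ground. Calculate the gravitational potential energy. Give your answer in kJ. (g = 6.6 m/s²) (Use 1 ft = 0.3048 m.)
Convert to SI: m = 7.0 kg, h = 12.0 m
PE = mgh = (7.0)(6.6)(12.0) = 554.399 J = 0.5544 kJ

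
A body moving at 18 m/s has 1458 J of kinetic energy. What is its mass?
m = 2·KE/v² = 2·1458/(18)² = 9.0 kg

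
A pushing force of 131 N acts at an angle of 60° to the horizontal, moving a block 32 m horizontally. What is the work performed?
W = F·d·cosθ = (131)(32)cos(60°) = 2096 J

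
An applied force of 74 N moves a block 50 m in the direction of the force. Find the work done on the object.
W = F·d = (74)(50) = 3700 J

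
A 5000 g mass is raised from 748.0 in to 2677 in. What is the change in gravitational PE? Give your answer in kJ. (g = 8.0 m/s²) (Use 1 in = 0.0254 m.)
Convert to SI: m = 5.0 kg, Δh = 48.9966 m
ΔPE = mgΔh = (5.0)(8.0)(48.9966) = 1959.86 J = 1.96 kJ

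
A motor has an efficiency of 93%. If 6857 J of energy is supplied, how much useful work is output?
W_out = η·W_in = 0.93·6857 = 6377.01 J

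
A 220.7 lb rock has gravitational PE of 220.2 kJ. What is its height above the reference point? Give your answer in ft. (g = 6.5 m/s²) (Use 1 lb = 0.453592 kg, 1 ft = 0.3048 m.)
Convert to SI: m = 100.108 kg, PE = 220200 J
h = PE/(mg) = 220200/(100.108·6.5) = 338.405 m = 1110 ft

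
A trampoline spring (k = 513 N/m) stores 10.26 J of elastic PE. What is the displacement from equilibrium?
x = √(2·PE/k) = √(2·10.26/513) = 0.2 m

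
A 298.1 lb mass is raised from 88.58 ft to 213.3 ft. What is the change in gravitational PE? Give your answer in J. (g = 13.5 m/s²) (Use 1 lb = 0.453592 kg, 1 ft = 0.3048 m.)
Convert to SI: m = 135.216 kg, Δh = 38.0147 m
ΔPE = mgΔh = (135.216)(13.5)(38.0147) = 69390 J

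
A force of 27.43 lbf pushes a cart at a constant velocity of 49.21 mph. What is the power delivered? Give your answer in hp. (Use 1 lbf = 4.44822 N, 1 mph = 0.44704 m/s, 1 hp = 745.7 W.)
Convert to SI: F = 122.015 N, v = 21.9988 m/s
P = Fv = (122.015)(21.9988) = 2684.18 W = 3.6 hp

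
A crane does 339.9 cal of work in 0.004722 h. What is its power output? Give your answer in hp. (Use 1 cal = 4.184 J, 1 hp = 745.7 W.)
Convert to SI: W = 1422.14 J, t = 16.9992 s
P = W/t = 1422.14/16.9992 = 83.6593 W = 0.1122 hp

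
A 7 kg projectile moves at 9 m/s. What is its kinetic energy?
KE = ½mv² = ½(7)(9)² = 283.5 J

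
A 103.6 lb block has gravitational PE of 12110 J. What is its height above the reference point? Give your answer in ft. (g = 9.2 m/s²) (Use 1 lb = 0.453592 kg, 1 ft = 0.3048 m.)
Convert to SI: m = 46.9921 kg, PE = 12110.0 J
h = PE/(mg) = 12110.0/(46.9921·9.2) = 28.0112 m = 91.9 ft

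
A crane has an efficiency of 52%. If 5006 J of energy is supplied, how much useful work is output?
W_out = η·W_in = 0.52·5006 = 2603.12 J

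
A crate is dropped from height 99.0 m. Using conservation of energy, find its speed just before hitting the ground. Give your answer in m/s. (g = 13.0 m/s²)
mgh = ½mv² ⇒ v = √(2gh) = √(2·13.0·99.0) = 50.73 m/s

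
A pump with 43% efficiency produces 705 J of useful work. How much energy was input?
W_in = W_out/η = 705/0.43 = 1640 J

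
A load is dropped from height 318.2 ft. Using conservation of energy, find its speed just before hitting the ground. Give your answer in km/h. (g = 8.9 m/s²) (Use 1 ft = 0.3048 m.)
Convert to SI: h = 96.9874 m
mgh = ½mv² ⇒ v = √(2gh) = √(2·8.9·96.9874) = 41.5497 m/s = 149.6 km/h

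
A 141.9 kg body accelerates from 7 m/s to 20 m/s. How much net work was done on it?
W = ΔKE = ½m(v₂² − v₁²) = ½(141.9)(20² − 7²) = 24903.45 J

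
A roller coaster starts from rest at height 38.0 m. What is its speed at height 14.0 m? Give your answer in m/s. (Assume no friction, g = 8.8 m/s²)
mgh₁ = mgh₂ + ½mv² ⇒ v = √(2g(h₁−h₂)) = √(2·8.8·24.0) = 20.55 m/s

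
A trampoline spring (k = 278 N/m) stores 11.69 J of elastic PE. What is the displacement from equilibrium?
x = √(2·PE/k) = √(2·11.69/278) = 0.29 m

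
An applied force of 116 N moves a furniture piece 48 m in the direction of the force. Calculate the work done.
W = F·d = (116)(48) = 5568 J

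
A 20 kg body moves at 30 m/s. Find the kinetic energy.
KE = ½mv² = ½(20)(30)² = 9000.0 J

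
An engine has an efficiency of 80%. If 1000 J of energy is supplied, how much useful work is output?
W_out = η·W_in = 0.8·1000 = 800.0 J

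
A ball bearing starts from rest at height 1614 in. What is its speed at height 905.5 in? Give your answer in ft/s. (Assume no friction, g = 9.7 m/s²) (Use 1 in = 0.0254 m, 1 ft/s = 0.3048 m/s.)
Convert to SI: h₁−h₂ = 17.9959 m
mgh₁ = mgh₂ + ½mv² ⇒ v = √(2g(h₁−h₂)) = √(2·9.7·17.9959) = 18.6848 m/s = 61.3 ft/s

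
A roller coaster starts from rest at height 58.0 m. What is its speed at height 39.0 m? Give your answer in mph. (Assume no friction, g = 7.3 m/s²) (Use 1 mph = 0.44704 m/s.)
mgh₁ = mgh₂ + ½mv² ⇒ v = √(2g(h₁−h₂)) = √(2·7.3·19.0) = 16.6553 m/s = 37.26 mph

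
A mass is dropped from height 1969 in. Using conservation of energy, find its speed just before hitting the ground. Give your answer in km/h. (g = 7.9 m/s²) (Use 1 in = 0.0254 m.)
Convert to SI: h = 50.0126 m
mgh = ½mv² ⇒ v = √(2gh) = √(2·7.9·50.0126) = 28.1105 m/s = 101.2 km/h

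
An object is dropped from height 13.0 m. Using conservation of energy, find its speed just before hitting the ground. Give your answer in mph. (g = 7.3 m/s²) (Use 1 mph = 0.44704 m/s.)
mgh = ½mv² ⇒ v = √(2gh) = √(2·7.3·13.0) = 13.7768 m/s = 30.82 mph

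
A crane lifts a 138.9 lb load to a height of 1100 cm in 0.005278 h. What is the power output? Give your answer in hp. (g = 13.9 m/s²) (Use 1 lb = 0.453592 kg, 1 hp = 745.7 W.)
Convert to SI: m = 63.0039 kg, h = 11.0 m, t = 19.0008 s
P = mgh/t = (63.0039)(13.9)(11.0)/19.0008 = 506.994 W = 0.6799 hp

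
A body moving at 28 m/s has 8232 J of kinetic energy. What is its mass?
m = 2·KE/v² = 2·8232/(28)² = 21.0 kg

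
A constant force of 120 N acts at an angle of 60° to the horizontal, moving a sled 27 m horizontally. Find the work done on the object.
W = F·d·cosθ = (120)(27)cos(60°) = 1620 J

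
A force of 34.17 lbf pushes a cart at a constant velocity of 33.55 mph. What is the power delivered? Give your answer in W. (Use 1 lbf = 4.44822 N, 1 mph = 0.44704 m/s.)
Convert to SI: F = 151.996 N, v = 14.9982 m/s
P = Fv = (151.996)(14.9982) = 2280 W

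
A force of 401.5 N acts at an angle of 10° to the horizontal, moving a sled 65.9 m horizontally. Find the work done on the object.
W = F·d·cosθ = (401.5)(65.9)cos(10°) = 26060 J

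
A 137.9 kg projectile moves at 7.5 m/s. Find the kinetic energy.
KE = ½mv² = ½(137.9)(7.5)² = 3878 J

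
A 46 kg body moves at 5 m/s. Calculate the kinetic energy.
KE = ½mv² = ½(46)(5)² = 575.0 J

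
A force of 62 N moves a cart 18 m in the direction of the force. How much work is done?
W = F·d = (62)(18) = 1116 J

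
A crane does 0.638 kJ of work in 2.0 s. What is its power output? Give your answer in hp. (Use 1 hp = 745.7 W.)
Convert to SI: W = 638.0 J, t = 2.0 s
P = W/t = 638.0/2.0 = 319.0 W = 0.4278 hp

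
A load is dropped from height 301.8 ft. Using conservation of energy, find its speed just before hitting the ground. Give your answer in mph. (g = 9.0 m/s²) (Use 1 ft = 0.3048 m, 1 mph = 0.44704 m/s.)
Convert to SI: h = 91.9886 m
mgh = ½mv² ⇒ v = √(2gh) = √(2·9.0·91.9886) = 40.6915 m/s = 91.02 mph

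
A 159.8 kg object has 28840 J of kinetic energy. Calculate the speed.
v = √(2·KE/m) = √(2·28840/159.8) = 19.0 m/s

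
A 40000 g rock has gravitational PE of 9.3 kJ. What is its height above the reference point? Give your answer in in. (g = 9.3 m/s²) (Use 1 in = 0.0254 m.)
Convert to SI: m = 40.0 kg, PE = 9300.0 J
h = PE/(mg) = 9300.0/(40.0·9.3) = 25.0 m = 984.3 in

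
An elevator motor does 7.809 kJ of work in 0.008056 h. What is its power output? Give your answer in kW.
Convert to SI: W = 7809.0 J, t = 29.0016 s
P = W/t = 7809.0/29.0016 = 269.261 W = 0.2693 kW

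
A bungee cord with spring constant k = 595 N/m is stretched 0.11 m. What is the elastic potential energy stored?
PE = ½kx² = ½(595)(0.11)² = 3.6 J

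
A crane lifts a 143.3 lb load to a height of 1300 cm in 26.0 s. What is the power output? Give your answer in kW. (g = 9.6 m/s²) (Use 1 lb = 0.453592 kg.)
Convert to SI: m = 64.9997 kg, h = 13.0 m, t = 26.0 s
P = mgh/t = (64.9997)(9.6)(13.0)/26.0 = 311.999 W = 0.312 kW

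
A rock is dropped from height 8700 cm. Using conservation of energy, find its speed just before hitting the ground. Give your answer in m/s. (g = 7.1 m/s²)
Convert to SI: h = 87.0 m
mgh = ½mv² ⇒ v = √(2gh) = √(2·7.1·87.0) = 35.15 m/s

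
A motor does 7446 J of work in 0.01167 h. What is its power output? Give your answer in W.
Convert to SI: W = 7446.0 J, t = 42.012 s
P = W/t = 7446.0/42.012 = 177.2 W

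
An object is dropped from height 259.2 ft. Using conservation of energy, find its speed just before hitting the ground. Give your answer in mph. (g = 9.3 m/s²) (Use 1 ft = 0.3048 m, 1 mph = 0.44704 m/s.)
Convert to SI: h = 79.0042 m
mgh = ½mv² ⇒ v = √(2gh) = √(2·9.3·79.0042) = 38.3338 m/s = 85.75 mph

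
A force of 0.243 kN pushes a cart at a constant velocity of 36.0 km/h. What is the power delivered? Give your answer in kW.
Convert to SI: F = 243.0 N, v = 10.0 m/s
P = Fv = (243.0)(10.0) = 2430.0 W = 2.43 kW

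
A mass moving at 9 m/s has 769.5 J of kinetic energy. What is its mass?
m = 2·KE/v² = 2·769.5/(9)² = 19.0 kg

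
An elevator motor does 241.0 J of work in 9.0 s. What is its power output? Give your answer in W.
P = W/t = 241.0/9.0 = 26.78 W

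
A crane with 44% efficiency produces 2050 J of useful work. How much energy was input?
W_in = W_out/η = 2050/0.44 = 4659 J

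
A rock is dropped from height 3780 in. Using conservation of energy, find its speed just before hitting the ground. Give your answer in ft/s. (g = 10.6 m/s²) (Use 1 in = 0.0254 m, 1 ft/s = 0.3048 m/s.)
Convert to SI: h = 96.012 m
mgh = ½mv² ⇒ v = √(2gh) = √(2·10.6·96.012) = 45.116 m/s = 148.0 ft/s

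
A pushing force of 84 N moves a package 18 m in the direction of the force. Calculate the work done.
W = F·d = (84)(18) = 1512 J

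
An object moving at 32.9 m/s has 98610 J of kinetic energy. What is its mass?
m = 2·KE/v² = 2·98610/(32.9)² = 182.2 kg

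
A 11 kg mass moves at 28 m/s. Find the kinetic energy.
KE = ½mv² = ½(11)(28)² = 4312.0 J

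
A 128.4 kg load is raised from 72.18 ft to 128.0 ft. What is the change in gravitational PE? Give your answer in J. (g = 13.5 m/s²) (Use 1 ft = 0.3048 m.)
Convert to SI: m = 128.4 kg, Δh = 17.0139 m
ΔPE = mgΔh = (128.4)(13.5)(17.0139) = 29490 J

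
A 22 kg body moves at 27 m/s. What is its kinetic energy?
KE = ½mv² = ½(22)(27)² = 8019.0 J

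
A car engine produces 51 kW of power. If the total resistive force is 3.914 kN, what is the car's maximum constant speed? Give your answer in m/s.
Convert to SI: F = 3914.0 N
P = Fv ⇒ v = P/F = 51000 W/3914.0 N = 13.03 m/s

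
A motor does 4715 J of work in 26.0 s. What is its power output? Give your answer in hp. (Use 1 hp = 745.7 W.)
P = W/t = 4715.0/26.0 = 181.346 W = 0.2432 hp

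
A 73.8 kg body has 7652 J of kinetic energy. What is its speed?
v = √(2·KE/m) = √(2·7652/73.8) = 14.4 m/s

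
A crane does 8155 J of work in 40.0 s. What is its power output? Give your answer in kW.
P = W/t = 8155.0/40.0 = 203.875 W = 0.2039 kW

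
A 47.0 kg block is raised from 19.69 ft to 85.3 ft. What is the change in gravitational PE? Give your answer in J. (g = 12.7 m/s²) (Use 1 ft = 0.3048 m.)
Convert to SI: m = 47.0 kg, Δh = 19.9979 m
ΔPE = mgΔh = (47.0)(12.7)(19.9979) = 11940 J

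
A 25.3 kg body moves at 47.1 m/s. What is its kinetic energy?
KE = ½mv² = ½(25.3)(47.1)² = 28060 J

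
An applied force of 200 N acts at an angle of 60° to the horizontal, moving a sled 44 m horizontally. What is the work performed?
W = F·d·cosθ = (200)(44)cos(60°) = 4400 J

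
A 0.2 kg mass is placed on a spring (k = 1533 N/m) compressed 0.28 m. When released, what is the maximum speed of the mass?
½kx² = ½mv² ⇒ v = x√(k/m) = (0.28)√(1533/0.2) = 24.51 m/s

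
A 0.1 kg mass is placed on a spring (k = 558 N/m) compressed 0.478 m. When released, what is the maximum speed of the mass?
½kx² = ½mv² ⇒ v = x√(k/m) = (0.478)√(558/0.1) = 35.71 m/s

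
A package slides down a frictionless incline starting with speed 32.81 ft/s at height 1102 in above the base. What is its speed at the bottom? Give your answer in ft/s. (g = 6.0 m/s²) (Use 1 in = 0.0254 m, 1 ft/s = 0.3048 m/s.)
Convert to SI: v₀ = 10.0005 m/s, h = 27.9908 m
½mv₀² + mgh = ½mv² ⇒ v = √(v₀² + 2gh) = √(10.0005² + 2·6.0·27.9908) = 20.8782 m/s = 68.5 ft/s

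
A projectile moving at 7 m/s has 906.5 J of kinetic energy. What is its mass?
m = 2·KE/v² = 2·906.5/(7)² = 37.0 kg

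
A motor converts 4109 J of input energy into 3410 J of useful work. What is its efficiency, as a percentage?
η = W_out/W_in = 3410/4109 = 82.99%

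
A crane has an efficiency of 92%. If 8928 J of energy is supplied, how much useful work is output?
W_out = η·W_in = 0.92·8928 = 8213.76 J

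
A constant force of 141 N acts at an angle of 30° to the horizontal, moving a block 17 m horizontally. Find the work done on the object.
W = F·d·cosθ = (141)(17)cos(30°) = 2076 J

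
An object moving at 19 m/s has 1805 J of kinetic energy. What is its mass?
m = 2·KE/v² = 2·1805/(19)² = 10.0 kg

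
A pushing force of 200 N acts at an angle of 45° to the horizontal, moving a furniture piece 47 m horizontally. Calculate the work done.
W = F·d·cosθ = (200)(47)cos(45°) = 6647 J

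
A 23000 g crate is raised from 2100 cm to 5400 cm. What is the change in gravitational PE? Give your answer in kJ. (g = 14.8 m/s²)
Convert to SI: m = 23.0 kg, Δh = 33.0 m
ΔPE = mgΔh = (23.0)(14.8)(33.0) = 11233.2 J = 11.23 kJ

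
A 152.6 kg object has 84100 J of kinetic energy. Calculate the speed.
v = √(2·KE/m) = √(2·84100/152.6) = 33.2 m/s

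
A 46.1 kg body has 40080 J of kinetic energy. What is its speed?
v = √(2·KE/m) = √(2·40080/46.1) = 41.7 m/s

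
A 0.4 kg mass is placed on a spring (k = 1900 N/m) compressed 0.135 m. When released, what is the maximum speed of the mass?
½kx² = ½mv² ⇒ v = x√(k/m) = (0.135)√(1900/0.4) = 9.304 m/s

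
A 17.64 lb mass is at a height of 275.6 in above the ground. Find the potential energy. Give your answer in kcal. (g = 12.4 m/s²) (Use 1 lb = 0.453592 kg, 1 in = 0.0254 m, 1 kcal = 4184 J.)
Convert to SI: m = 8.00136 kg, h = 7.00024 m
PE = mgh = (8.00136)(12.4)(7.00024) = 694.542 J = 0.166 kcal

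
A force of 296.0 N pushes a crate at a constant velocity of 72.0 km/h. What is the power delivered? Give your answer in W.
Convert to SI: F = 296.0 N, v = 20.0 m/s
P = Fv = (296.0)(20.0) = 5920 W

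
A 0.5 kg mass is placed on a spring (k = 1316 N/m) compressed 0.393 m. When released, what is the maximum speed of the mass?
½kx² = ½mv² ⇒ v = x√(k/m) = (0.393)√(1316/0.5) = 20.16 m/s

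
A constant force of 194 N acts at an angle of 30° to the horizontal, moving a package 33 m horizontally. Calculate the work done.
W = F·d·cosθ = (194)(33)cos(30°) = 5544 J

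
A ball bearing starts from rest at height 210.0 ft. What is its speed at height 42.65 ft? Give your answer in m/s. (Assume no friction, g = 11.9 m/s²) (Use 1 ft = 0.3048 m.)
Convert to SI: h₁−h₂ = 51.0083 m
mgh₁ = mgh₂ + ½mv² ⇒ v = √(2g(h₁−h₂)) = √(2·11.9·51.0083) = 34.84 m/s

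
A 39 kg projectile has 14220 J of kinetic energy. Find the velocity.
v = √(2·KE/m) = √(2·14220/39) = 27.0 m/s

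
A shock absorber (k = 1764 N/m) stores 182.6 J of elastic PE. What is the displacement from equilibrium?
x = √(2·PE/k) = √(2·182.6/1764) = 0.455 m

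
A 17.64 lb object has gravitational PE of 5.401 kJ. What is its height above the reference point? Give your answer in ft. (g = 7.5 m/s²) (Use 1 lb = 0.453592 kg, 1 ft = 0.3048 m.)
Convert to SI: m = 8.00136 kg, PE = 5401.0 J
h = PE/(mg) = 5401.0/(8.00136·7.5) = 90.0013 m = 295.3 ft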